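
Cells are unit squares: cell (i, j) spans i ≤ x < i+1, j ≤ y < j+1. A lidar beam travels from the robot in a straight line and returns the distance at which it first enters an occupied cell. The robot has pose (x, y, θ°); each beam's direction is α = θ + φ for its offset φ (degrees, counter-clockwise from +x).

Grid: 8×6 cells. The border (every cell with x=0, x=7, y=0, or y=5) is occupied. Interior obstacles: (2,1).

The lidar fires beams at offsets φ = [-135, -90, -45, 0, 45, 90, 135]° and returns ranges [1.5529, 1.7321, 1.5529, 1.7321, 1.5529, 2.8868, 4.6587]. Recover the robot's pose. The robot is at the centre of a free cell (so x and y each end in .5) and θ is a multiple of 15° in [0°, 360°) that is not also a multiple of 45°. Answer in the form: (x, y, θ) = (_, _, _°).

The pose lattice has 23·16 = 368 candidates. Test each by forward raycasting.
  (6.5, 3.5, 330°): beam 1 = 5.6940 ≠ 1.5529 ✗
  (1.5, 1.5, 165°): beam 1 = 0.5774 ≠ 1.5529 ✗
  (4.5, 4.5, 300°): beam 1 = 1.9319 ≠ 1.5529 ✗
  (3.5, 2.5, 210°): beam 1 = 2.5882 ≠ 1.5529 ✗
  …
  (2.5, 3.5, 210°): r_1=1.5529, r_2=1.7321, r_3=1.5529, r_4=1.7321, r_5=1.5529, r_6=2.8868, r_7=4.6587 — all match ✓
Only this pose fits every beam.

(x, y, θ) = (2.5, 3.5, 210°)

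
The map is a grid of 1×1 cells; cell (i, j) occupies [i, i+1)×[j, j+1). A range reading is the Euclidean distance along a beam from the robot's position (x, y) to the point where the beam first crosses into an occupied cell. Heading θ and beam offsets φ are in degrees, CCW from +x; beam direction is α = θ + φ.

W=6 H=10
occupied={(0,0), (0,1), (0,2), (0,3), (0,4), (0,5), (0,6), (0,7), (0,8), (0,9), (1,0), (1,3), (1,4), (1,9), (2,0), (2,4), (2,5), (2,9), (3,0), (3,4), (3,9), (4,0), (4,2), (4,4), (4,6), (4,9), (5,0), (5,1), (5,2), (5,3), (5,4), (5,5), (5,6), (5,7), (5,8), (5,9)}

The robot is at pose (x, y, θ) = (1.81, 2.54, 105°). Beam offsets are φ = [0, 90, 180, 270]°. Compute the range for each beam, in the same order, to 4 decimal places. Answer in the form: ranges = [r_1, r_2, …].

beam 1: φ=0°, α=105°
  d=(-0.2588,0.9659)  start (1,2)  tX=3.1296 tY=0.4762  stride 1/|dx|=3.8637 1/|dy|=1.0353
    cross y-line → (1,3), t=0.4762 (wall)
  → r_1 = 0.4762
beam 2: φ=90°, α=195°
  d=(-0.9659,-0.2588)  start (1,2)  tX=0.8386 tY=2.0864  stride 1/|dx|=1.0353 1/|dy|=3.8637
    cross x-line → (0,2), t=0.8386 (wall)
  → r_2 = 0.8386
beam 3: φ=180°, α=285°
  d=(0.2588,-0.9659)  start (1,2)  tX=0.7341 tY=0.5590  stride 1/|dx|=3.8637 1/|dy|=1.0353
    cross y-line → (1,1), t=0.5590
    cross x-line → (2,1), t=0.7341
    cross y-line → (2,0), t=1.5943 (wall)
  → r_3 = 1.5943
beam 4: φ=270°, α=15°
  d=(0.9659,0.2588)  start (1,2)  tX=0.1967 tY=1.7773  stride 1/|dx|=1.0353 1/|dy|=3.8637
    cross x-line → (2,2), t=0.1967
    cross x-line → (3,2), t=1.2320
    cross y-line → (3,3), t=1.7773
    cross x-line → (4,3), t=2.2673
    cross x-line → (5,3), t=3.3025 (wall)
  → r_4 = 3.3025

ranges = [0.4762, 0.8386, 1.5943, 3.3025]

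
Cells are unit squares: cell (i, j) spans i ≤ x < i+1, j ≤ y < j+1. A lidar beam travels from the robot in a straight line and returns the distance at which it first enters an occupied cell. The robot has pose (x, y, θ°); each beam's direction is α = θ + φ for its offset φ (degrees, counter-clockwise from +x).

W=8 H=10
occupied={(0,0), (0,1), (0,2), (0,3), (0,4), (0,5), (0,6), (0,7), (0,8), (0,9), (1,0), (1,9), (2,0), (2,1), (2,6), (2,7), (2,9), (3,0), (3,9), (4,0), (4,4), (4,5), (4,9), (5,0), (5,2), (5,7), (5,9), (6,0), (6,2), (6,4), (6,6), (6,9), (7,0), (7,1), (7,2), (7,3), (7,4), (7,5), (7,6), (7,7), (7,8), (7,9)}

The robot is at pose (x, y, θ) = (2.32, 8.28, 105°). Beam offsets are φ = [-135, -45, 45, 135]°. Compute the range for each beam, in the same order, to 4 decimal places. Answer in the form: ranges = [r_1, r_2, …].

beam 1: φ=-135°, α=330°
  dir = (cos 330°, sin 330°) = (0.8660, -0.5000); from cell (2,8)
  next x-line at t=0.7852, next y-line at t=0.5600; Δt_x=1.1547, Δt_y=2.0000
    y: enter (2,7) at t=0.5600 ← occupied
  → r_1 = 0.5600
beam 2: φ=-45°, α=60°
  dir = (cos 60°, sin 60°) = (0.5000, 0.8660); from cell (2,8)
  next x-line at t=1.3600, next y-line at t=0.8314; Δt_x=2.0000, Δt_y=1.1547
    y: enter (2,9) at t=0.8314 ← occupied
  → r_2 = 0.8314
beam 3: φ=45°, α=150°
  dir = (cos 150°, sin 150°) = (-0.8660, 0.5000); from cell (2,8)
  next x-line at t=0.3695, next y-line at t=1.4400; Δt_x=1.1547, Δt_y=2.0000
    x: enter (1,8) at t=0.3695
    y: enter (1,9) at t=1.4400 ← occupied
  → r_3 = 1.4400
beam 4: φ=135°, α=240°
  dir = (cos 240°, sin 240°) = (-0.5000, -0.8660); from cell (2,8)
  next x-line at t=0.6400, next y-line at t=0.3233; Δt_x=2.0000, Δt_y=1.1547
    y: enter (2,7) at t=0.3233 ← occupied
  → r_4 = 0.3233

ranges = [0.5600, 0.8314, 1.4400, 0.3233]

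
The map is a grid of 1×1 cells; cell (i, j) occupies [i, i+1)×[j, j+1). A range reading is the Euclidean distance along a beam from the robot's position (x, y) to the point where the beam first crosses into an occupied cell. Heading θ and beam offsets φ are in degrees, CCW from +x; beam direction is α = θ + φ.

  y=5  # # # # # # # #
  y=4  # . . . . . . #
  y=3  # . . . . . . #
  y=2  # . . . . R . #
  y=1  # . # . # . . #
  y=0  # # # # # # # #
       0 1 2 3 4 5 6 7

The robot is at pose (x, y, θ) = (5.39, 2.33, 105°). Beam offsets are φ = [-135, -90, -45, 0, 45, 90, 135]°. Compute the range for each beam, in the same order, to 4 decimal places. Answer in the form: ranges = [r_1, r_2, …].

beam 1: φ=-135°, α=330°
  dir = (cos 330°, sin 330°) = (0.8660, -0.5000); from cell (5,2)
  next x-line at t=0.7044, next y-line at t=0.6600; Δt_x=1.1547, Δt_y=2.0000
    y: enter (5,1) at t=0.6600
    x: enter (6,1) at t=0.7044
    x: enter (7,1) at t=1.8591 ← occupied
  → r_1 = 1.8591
beam 2: φ=-90°, α=15°
  dir = (cos 15°, sin 15°) = (0.9659, 0.2588); from cell (5,2)
  next x-line at t=0.6315, next y-line at t=2.5887; Δt_x=1.0353, Δt_y=3.8637
    x: enter (6,2) at t=0.6315
    x: enter (7,2) at t=1.6668 ← occupied
  → r_2 = 1.6668
beam 3: φ=-45°, α=60°
  dir = (cos 60°, sin 60°) = (0.5000, 0.8660); from cell (5,2)
  next x-line at t=1.2200, next y-line at t=0.7736; Δt_x=2.0000, Δt_y=1.1547
    y: enter (5,3) at t=0.7736
    x: enter (6,3) at t=1.2200
    y: enter (6,4) at t=1.9283
    y: enter (6,5) at t=3.0831 ← occupied
  → r_3 = 3.0831
beam 4: φ=0°, α=105°
  dir = (cos 105°, sin 105°) = (-0.2588, 0.9659); from cell (5,2)
  next x-line at t=1.5068, next y-line at t=0.6936; Δt_x=3.8637, Δt_y=1.0353
    y: enter (5,3) at t=0.6936
    x: enter (4,3) at t=1.5068
    y: enter (4,4) at t=1.7289
    y: enter (4,5) at t=2.7642 ← occupied
  → r_4 = 2.7642
beam 5: φ=45°, α=150°
  dir = (cos 150°, sin 150°) = (-0.8660, 0.5000); from cell (5,2)
  next x-line at t=0.4503, next y-line at t=1.3400; Δt_x=1.1547, Δt_y=2.0000
    x: enter (4,2) at t=0.4503
    y: enter (4,3) at t=1.3400
    x: enter (3,3) at t=1.6050
    x: enter (2,3) at t=2.7597
    y: enter (2,4) at t=3.3400
    x: enter (1,4) at t=3.9144
    x: enter (0,4) at t=5.0691 ← occupied
  → r_5 = 5.0691
beam 6: φ=90°, α=195°
  dir = (cos 195°, sin 195°) = (-0.9659, -0.2588); from cell (5,2)
  next x-line at t=0.4038, next y-line at t=1.2750; Δt_x=1.0353, Δt_y=3.8637
    x: enter (4,2) at t=0.4038
    y: enter (4,1) at t=1.2750 ← occupied
  → r_6 = 1.2750
beam 7: φ=135°, α=240°
  dir = (cos 240°, sin 240°) = (-0.5000, -0.8660); from cell (5,2)
  next x-line at t=0.7800, next y-line at t=0.3811; Δt_x=2.0000, Δt_y=1.1547
    y: enter (5,1) at t=0.3811
    x: enter (4,1) at t=0.7800 ← occupied
  → r_7 = 0.7800

ranges = [1.8591, 1.6668, 3.0831, 2.7642, 5.0691, 1.2750, 0.7800]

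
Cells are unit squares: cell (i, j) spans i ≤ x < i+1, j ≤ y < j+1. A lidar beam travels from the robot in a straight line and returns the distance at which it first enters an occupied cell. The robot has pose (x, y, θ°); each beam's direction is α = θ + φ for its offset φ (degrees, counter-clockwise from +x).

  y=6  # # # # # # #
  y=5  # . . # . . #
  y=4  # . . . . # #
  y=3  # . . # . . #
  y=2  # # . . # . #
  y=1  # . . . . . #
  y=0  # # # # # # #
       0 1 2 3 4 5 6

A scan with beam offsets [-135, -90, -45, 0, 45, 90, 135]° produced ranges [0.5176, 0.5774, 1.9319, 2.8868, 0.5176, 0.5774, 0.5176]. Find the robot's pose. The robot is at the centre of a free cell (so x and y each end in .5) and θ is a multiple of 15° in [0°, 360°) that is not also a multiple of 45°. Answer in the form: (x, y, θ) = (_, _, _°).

(x, y, θ) = (1.5, 1.5, 30°)

Enumerate (i+0.5, j+0.5, θ) over the 20 free cells and 16 admissible headings. For each, cast all 7 beams and compare to the given ranges.
  (3.5, 1.5, 30°): beam 4 = 1.0000 ≠ 2.8868 ✗
  (4.5, 4.5, 210°): beam 1 = 1.5529 ≠ 0.5176 ✗
  (4.5, 4.5, 165°): beam 1 = 0.5774 ≠ 0.5176 ✗
  (1.5, 4.5, 210°): beam 1 = 1.5529 ≠ 0.5176 ✗
  …
  (1.5, 1.5, 30°): r_1=0.5176, r_2=0.5774, r_3=1.9319, r_4=2.8868, r_5=0.5176, r_6=0.5774, r_7=0.5176 — all match ✓
No second candidate reproduces the full scan.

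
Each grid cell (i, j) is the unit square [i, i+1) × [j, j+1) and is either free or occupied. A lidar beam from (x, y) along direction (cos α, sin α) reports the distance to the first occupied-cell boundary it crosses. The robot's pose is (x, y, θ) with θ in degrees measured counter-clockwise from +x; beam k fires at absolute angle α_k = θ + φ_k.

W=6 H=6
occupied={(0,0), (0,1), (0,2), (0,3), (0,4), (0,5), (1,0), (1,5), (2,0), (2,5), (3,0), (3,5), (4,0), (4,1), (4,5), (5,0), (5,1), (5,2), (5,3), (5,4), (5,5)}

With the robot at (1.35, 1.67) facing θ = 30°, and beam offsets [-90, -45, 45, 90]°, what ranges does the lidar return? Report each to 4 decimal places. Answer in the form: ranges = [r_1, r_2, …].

ranges = [0.7736, 2.5887, 3.4475, 0.7000]

beam 1: φ=-90°, α=300°
  cosα=0.5000 sinα=-0.8660 | (1,1) | tMaxX 1.3000 tMaxY 0.7736 | tΔX 2.0000 tΔY 1.1547
    t=0.7736 [y] (1,0) — stop
  → r_1 = 0.7736
beam 2: φ=-45°, α=345°
  cosα=0.9659 sinα=-0.2588 | (1,1) | tMaxX 0.6729 tMaxY 2.5887 | tΔX 1.0353 tΔY 3.8637
    t=0.6729 [x] (2,1)
    t=1.7082 [x] (3,1)
    t=2.5887 [y] (3,0) — stop
  → r_2 = 2.5887
beam 3: φ=45°, α=75°
  cosα=0.2588 sinα=0.9659 | (1,1) | tMaxX 2.5114 tMaxY 0.3416 | tΔX 3.8637 tΔY 1.0353
    t=0.3416 [y] (1,2)
    t=1.3769 [y] (1,3)
    t=2.4122 [y] (1,4)
    t=2.5114 [x] (2,4)
    t=3.4475 [y] (2,5) — stop
  → r_3 = 3.4475
beam 4: φ=90°, α=120°
  cosα=-0.5000 sinα=0.8660 | (1,1) | tMaxX 0.7000 tMaxY 0.3811 | tΔX 2.0000 tΔY 1.1547
    t=0.3811 [y] (1,2)
    t=0.7000 [x] (0,2) — stop
  → r_4 = 0.7000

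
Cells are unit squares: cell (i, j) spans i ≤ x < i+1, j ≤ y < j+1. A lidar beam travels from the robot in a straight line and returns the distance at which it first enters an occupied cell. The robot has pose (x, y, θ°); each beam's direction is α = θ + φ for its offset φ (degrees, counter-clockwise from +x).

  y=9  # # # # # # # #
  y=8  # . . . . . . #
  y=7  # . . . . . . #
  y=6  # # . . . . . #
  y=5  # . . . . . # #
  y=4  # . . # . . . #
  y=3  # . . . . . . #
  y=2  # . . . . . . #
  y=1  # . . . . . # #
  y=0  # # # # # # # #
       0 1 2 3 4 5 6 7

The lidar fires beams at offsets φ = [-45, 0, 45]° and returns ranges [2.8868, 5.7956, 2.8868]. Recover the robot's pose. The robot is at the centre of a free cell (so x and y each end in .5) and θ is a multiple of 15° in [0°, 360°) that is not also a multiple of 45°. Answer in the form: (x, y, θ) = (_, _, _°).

The pose lattice has 44·16 = 704 candidates. Test each by forward raycasting.
  (5.5, 2.5, 345°): beam 1 = 1.0000 ≠ 2.8868 ✗
  (1.5, 4.5, 30°): beam 1 = 1.5529 ≠ 2.8868 ✗
  (6.5, 4.5, 15°): beam 1 = 0.5774 ≠ 2.8868 ✗
  (4.5, 6.5, 75°): beam 2 = 2.5882 ≠ 5.7956 ✗
  …
  (4.5, 7.5, 285°): r_1=2.8868, r_2=5.7956, r_3=2.8868 — all match ✓
Only this pose fits every beam.

(x, y, θ) = (4.5, 7.5, 285°)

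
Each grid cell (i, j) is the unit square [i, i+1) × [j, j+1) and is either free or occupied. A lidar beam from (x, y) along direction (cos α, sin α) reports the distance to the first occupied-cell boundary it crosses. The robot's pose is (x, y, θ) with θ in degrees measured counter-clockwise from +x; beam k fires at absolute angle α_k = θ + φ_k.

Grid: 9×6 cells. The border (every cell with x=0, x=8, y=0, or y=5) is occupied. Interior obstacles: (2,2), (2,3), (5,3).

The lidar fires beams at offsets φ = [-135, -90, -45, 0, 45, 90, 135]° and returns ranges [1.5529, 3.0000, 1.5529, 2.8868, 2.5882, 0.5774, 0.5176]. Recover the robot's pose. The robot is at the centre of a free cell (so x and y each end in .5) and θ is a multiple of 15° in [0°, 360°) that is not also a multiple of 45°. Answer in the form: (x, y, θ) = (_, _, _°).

The pose lattice has 25·16 = 400 candidates. Test each by forward raycasting.
  (6.5, 3.5, 330°): beam 1 = 0.5176 ≠ 1.5529 ✗
  (3.5, 1.5, 165°): beam 1 = 5.1962 ≠ 1.5529 ✗
  (1.5, 1.5, 60°): beam 1 = 0.5176 ≠ 1.5529 ✗
  (7.5, 1.5, 300°): beam 1 = 4.6587 ≠ 1.5529 ✗
  (1.5, 1.5, 150°): beam 1 = 6.7293 ≠ 1.5529 ✗
  …
  (4.5, 3.5, 240°): r_1=1.5529, r_2=3.0000, r_3=1.5529, r_4=2.8868, r_5=2.5882, r_6=0.5774, r_7=0.5176 — all match ✓
Only this pose fits every beam.

(x, y, θ) = (4.5, 3.5, 240°)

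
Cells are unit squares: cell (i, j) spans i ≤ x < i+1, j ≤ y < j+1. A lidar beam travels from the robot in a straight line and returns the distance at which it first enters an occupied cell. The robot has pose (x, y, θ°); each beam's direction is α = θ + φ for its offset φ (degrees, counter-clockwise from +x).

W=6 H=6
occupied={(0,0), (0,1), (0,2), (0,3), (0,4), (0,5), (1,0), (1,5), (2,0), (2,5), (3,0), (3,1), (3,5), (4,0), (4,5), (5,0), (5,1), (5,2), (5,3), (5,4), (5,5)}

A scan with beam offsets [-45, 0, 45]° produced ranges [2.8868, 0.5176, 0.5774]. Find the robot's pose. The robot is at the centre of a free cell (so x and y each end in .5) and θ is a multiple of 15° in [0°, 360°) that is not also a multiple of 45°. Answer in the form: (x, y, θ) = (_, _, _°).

The pose lattice has 15·16 = 240 candidates. Test each by forward raycasting.
  (2.5, 4.5, 330°): beam 1 = 2.5882 ≠ 2.8868 ✗
  (2.5, 4.5, 150°): beam 1 = 0.5176 ≠ 2.8868 ✗
  (2.5, 4.5, 75°): beam 1 = 1.0000 ≠ 2.8868 ✗
  (2.5, 3.5, 150°): beam 1 = 1.5529 ≠ 2.8868 ✗
  …
  (3.5, 2.5, 255°): r_1=2.8868, r_2=0.5176, r_3=0.5774 — all match ✓
Only this pose fits every beam.

(x, y, θ) = (3.5, 2.5, 255°)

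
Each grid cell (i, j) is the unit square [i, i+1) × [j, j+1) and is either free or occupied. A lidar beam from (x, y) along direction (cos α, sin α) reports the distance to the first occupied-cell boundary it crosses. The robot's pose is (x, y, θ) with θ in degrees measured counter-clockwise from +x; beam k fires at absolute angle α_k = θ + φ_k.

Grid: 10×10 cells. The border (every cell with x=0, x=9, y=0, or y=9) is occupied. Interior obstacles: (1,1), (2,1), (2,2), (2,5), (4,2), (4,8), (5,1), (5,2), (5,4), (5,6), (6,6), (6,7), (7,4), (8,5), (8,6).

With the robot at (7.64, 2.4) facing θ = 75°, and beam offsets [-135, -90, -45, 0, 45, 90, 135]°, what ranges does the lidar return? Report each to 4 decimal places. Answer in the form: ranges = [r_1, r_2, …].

ranges = [1.6166, 1.4080, 1.5704, 2.6917, 4.1569, 1.6979, 1.8937]

beam 1: φ=-135°, α=300°
  cosα=0.5000 sinα=-0.8660 | (7,2) | tMaxX 0.7200 tMaxY 0.4619 | tΔX 2.0000 tΔY 1.1547
    t=0.4619 [y] (7,1)
    t=0.7200 [x] (8,1)
    t=1.6166 [y] (8,0) — stop
  → r_1 = 1.6166
beam 2: φ=-90°, α=345°
  cosα=0.9659 sinα=-0.2588 | (7,2) | tMaxX 0.3727 tMaxY 1.5455 | tΔX 1.0353 tΔY 3.8637
    t=0.3727 [x] (8,2)
    t=1.4080 [x] (9,2) — stop
  → r_2 = 1.4080
beam 3: φ=-45°, α=30°
  cosα=0.8660 sinα=0.5000 | (7,2) | tMaxX 0.4157 tMaxY 1.2000 | tΔX 1.1547 tΔY 2.0000
    t=0.4157 [x] (8,2)
    t=1.2000 [y] (8,3)
    t=1.5704 [x] (9,3) — stop
  → r_3 = 1.5704
beam 4: φ=0°, α=75°
  cosα=0.2588 sinα=0.9659 | (7,2) | tMaxX 1.3909 tMaxY 0.6212 | tΔX 3.8637 tΔY 1.0353
    t=0.6212 [y] (7,3)
    t=1.3909 [x] (8,3)
    t=1.6564 [y] (8,4)
    t=2.6917 [y] (8,5) — stop
  → r_4 = 2.6917
beam 5: φ=45°, α=120°
  cosα=-0.5000 sinα=0.8660 | (7,2) | tMaxX 1.2800 tMaxY 0.6928 | tΔX 2.0000 tΔY 1.1547
    t=0.6928 [y] (7,3)
    t=1.2800 [x] (6,3)
    t=1.8475 [y] (6,4)
    t=3.0022 [y] (6,5)
    t=3.2800 [x] (5,5)
    t=4.1569 [y] (5,6) — stop
  → r_5 = 4.1569
beam 6: φ=90°, α=165°
  cosα=-0.9659 sinα=0.2588 | (7,2) | tMaxX 0.6626 tMaxY 2.3182 | tΔX 1.0353 tΔY 3.8637
    t=0.6626 [x] (6,2)
    t=1.6979 [x] (5,2) — stop
  → r_6 = 1.6979
beam 7: φ=135°, α=210°
  cosα=-0.8660 sinα=-0.5000 | (7,2) | tMaxX 0.7390 tMaxY 0.8000 | tΔX 1.1547 tΔY 2.0000
    t=0.7390 [x] (6,2)
    t=0.8000 [y] (6,1)
    t=1.8937 [x] (5,1) — stop
  → r_7 = 1.8937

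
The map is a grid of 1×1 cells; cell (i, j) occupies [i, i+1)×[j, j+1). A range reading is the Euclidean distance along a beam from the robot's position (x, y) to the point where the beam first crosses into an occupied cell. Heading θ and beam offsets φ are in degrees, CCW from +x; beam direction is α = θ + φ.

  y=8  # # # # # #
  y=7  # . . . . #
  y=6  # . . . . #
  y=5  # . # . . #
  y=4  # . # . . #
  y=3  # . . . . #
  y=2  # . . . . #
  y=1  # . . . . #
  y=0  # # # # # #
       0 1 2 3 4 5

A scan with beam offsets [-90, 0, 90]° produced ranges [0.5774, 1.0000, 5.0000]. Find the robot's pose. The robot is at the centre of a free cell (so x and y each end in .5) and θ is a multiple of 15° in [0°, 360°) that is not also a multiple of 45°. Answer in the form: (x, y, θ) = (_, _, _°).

(x, y, θ) = (2.5, 1.5, 330°)

The pose lattice has 26·16 = 416 candidates. Test each by forward raycasting.
  (1.5, 2.5, 300°): beam 2 = 1.7321 ≠ 1.0000 ✗
  (2.5, 1.5, 345°): beam 1 = 0.5176 ≠ 0.5774 ✗
  (1.5, 6.5, 210°): beam 1 = 1.0000 ≠ 0.5774 ✗
  (1.5, 2.5, 210°): beam 1 = 1.0000 ≠ 0.5774 ✗
  (1.5, 5.5, 165°): beam 1 = 2.5882 ≠ 0.5774 ✗
  …
  (2.5, 1.5, 330°): r_1=0.5774, r_2=1.0000, r_3=5.0000 — all match ✓
Only this pose fits every beam.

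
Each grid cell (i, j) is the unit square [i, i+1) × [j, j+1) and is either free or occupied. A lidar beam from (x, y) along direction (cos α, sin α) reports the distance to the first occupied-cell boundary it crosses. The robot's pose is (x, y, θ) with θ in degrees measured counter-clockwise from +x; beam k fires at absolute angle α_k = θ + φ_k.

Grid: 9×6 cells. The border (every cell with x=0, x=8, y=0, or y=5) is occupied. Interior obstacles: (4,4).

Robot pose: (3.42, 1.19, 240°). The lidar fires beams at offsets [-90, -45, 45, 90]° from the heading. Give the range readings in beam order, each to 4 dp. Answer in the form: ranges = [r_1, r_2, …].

beam 1: φ=-90°, α=150°
  dir = (cos 150°, sin 150°) = (-0.8660, 0.5000); from cell (3,1)
  next x-line at t=0.4850, next y-line at t=1.6200; Δt_x=1.1547, Δt_y=2.0000
    x: enter (2,1) at t=0.4850
    y: enter (2,2) at t=1.6200
    x: enter (1,2) at t=1.6397
    x: enter (0,2) at t=2.7944 ← occupied
  → r_1 = 2.7944
beam 2: φ=-45°, α=195°
  dir = (cos 195°, sin 195°) = (-0.9659, -0.2588); from cell (3,1)
  next x-line at t=0.4348, next y-line at t=0.7341; Δt_x=1.0353, Δt_y=3.8637
    x: enter (2,1) at t=0.4348
    y: enter (2,0) at t=0.7341 ← occupied
  → r_2 = 0.7341
beam 3: φ=45°, α=285°
  dir = (cos 285°, sin 285°) = (0.2588, -0.9659); from cell (3,1)
  next x-line at t=2.2409, next y-line at t=0.1967; Δt_x=3.8637, Δt_y=1.0353
    y: enter (3,0) at t=0.1967 ← occupied
  → r_3 = 0.1967
beam 4: φ=90°, α=330°
  dir = (cos 330°, sin 330°) = (0.8660, -0.5000); from cell (3,1)
  next x-line at t=0.6697, next y-line at t=0.3800; Δt_x=1.1547, Δt_y=2.0000
    y: enter (3,0) at t=0.3800 ← occupied
  → r_4 = 0.3800

ranges = [2.7944, 0.7341, 0.1967, 0.3800]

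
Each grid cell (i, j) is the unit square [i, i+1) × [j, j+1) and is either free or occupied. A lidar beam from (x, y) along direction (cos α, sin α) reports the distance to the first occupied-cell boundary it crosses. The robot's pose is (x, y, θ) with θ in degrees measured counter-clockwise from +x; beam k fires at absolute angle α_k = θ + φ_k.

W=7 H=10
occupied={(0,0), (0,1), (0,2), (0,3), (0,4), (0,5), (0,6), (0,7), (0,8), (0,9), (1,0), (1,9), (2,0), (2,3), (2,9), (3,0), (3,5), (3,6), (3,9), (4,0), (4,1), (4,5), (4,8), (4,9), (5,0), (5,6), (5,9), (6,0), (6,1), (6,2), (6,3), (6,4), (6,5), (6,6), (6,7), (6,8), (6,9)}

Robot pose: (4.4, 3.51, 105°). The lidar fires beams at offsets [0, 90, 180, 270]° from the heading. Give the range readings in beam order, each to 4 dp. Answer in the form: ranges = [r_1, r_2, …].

ranges = [1.5426, 1.4494, 1.5633, 1.6564]

beam 1: φ=0°, α=105°
  dir = (cos 105°, sin 105°) = (-0.2588, 0.9659); from cell (4,3)
  next x-line at t=1.5455, next y-line at t=0.5073; Δt_x=3.8637, Δt_y=1.0353
    y: enter (4,4) at t=0.5073
    y: enter (4,5) at t=1.5426 ← occupied
  → r_1 = 1.5426
beam 2: φ=90°, α=195°
  dir = (cos 195°, sin 195°) = (-0.9659, -0.2588); from cell (4,3)
  next x-line at t=0.4141, next y-line at t=1.9705; Δt_x=1.0353, Δt_y=3.8637
    x: enter (3,3) at t=0.4141
    x: enter (2,3) at t=1.4494 ← occupied
  → r_2 = 1.4494
beam 3: φ=180°, α=285°
  dir = (cos 285°, sin 285°) = (0.2588, -0.9659); from cell (4,3)
  next x-line at t=2.3182, next y-line at t=0.5280; Δt_x=3.8637, Δt_y=1.0353
    y: enter (4,2) at t=0.5280
    y: enter (4,1) at t=1.5633 ← occupied
  → r_3 = 1.5633
beam 4: φ=270°, α=15°
  dir = (cos 15°, sin 15°) = (0.9659, 0.2588); from cell (4,3)
  next x-line at t=0.6212, next y-line at t=1.8932; Δt_x=1.0353, Δt_y=3.8637
    x: enter (5,3) at t=0.6212
    x: enter (6,3) at t=1.6564 ← occupied
  → r_4 = 1.6564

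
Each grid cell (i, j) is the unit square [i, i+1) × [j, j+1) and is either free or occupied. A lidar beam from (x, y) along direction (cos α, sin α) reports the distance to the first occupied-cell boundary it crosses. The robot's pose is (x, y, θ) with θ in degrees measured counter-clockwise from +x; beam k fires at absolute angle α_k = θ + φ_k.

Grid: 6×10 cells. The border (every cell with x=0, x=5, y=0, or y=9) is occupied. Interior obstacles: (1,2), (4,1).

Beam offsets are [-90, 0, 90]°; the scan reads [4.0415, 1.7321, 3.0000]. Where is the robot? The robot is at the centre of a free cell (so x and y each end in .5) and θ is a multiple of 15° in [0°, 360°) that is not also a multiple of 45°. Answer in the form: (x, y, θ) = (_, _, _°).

(x, y, θ) = (3.5, 4.5, 330°)

The pose lattice has 30·16 = 480 candidates. Test each by forward raycasting.
  (3.5, 5.5, 165°): beam 1 = 3.6235 ≠ 4.0415 ✗
  (4.5, 2.5, 150°): beam 1 = 1.0000 ≠ 4.0415 ✗
  (1.5, 4.5, 240°): beam 1 = 0.5774 ≠ 4.0415 ✗
  (4.5, 7.5, 150°): beam 1 = 1.0000 ≠ 4.0415 ✗
  …
  (3.5, 4.5, 330°): r_1=4.0415, r_2=1.7321, r_3=3.0000 — all match ✓
No second candidate reproduces the full scan.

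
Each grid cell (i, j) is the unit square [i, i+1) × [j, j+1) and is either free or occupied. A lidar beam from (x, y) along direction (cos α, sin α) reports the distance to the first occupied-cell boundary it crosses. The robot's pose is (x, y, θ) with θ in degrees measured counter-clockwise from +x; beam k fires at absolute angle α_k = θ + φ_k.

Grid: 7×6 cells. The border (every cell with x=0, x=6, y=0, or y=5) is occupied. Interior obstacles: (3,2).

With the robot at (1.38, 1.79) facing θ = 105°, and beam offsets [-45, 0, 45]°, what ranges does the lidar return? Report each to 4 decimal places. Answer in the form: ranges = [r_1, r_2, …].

ranges = [3.7066, 1.4682, 0.4388]

beam 1: φ=-45°, α=60°
  d=(0.5000,0.8660)  start (1,1)  tX=1.2400 tY=0.2425  stride 1/|dx|=2.0000 1/|dy|=1.1547
    cross y-line → (1,2), t=0.2425
    cross x-line → (2,2), t=1.2400
    cross y-line → (2,3), t=1.3972
    cross y-line → (2,4), t=2.5519
    cross x-line → (3,4), t=3.2400
    cross y-line → (3,5), t=3.7066 (wall)
  → r_1 = 3.7066
beam 2: φ=0°, α=105°
  d=(-0.2588,0.9659)  start (1,1)  tX=1.4682 tY=0.2174  stride 1/|dx|=3.8637 1/|dy|=1.0353
    cross y-line → (1,2), t=0.2174
    cross y-line → (1,3), t=1.2527
    cross x-line → (0,3), t=1.4682 (wall)
  → r_2 = 1.4682
beam 3: φ=45°, α=150°
  d=(-0.8660,0.5000)  start (1,1)  tX=0.4388 tY=0.4200  stride 1/|dx|=1.1547 1/|dy|=2.0000
    cross y-line → (1,2), t=0.4200
    cross x-line → (0,2), t=0.4388 (wall)
  → r_3 = 0.4388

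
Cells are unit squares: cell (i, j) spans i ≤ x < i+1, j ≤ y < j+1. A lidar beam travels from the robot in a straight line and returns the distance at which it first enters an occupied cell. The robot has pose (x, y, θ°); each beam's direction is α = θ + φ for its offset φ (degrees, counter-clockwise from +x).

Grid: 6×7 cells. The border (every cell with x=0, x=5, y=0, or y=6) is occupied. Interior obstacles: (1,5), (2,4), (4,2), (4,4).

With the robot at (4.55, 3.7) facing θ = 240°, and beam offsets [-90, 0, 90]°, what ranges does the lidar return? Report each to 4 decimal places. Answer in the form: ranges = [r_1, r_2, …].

beam 1: φ=-90°, α=150°
  dir = (cos 150°, sin 150°) = (-0.8660, 0.5000); from cell (4,3)
  next x-line at t=0.6351, next y-line at t=0.6000; Δt_x=1.1547, Δt_y=2.0000
    y: enter (4,4) at t=0.6000 ← occupied
  → r_1 = 0.6000
beam 2: φ=0°, α=240°
  dir = (cos 240°, sin 240°) = (-0.5000, -0.8660); from cell (4,3)
  next x-line at t=1.1000, next y-line at t=0.8083; Δt_x=2.0000, Δt_y=1.1547
    y: enter (4,2) at t=0.8083 ← occupied
  → r_2 = 0.8083
beam 3: φ=90°, α=330°
  dir = (cos 330°, sin 330°) = (0.8660, -0.5000); from cell (4,3)
  next x-line at t=0.5196, next y-line at t=1.4000; Δt_x=1.1547, Δt_y=2.0000
    x: enter (5,3) at t=0.5196 ← occupied
  → r_3 = 0.5196

ranges = [0.6000, 0.8083, 0.5196]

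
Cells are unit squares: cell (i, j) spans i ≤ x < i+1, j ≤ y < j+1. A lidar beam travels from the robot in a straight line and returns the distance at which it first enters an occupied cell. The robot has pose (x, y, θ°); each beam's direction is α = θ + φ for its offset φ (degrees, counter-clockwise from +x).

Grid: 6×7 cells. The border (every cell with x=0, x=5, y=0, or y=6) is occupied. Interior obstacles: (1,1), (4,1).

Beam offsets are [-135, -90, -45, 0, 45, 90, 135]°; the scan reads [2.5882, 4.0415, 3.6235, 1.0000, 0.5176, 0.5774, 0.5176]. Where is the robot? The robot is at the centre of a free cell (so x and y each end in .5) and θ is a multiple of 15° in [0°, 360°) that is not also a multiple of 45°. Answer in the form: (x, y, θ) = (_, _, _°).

Enumerate (i+0.5, j+0.5, θ) over the 18 free cells and 16 admissible headings. For each, cast all 7 beams and compare to the given ranges.
  (2.5, 3.5, 345°): beam 1 = 1.7321 ≠ 2.5882 ✗
  (1.5, 2.5, 60°): beam 1 = 0.5176 ≠ 2.5882 ✗
  (2.5, 2.5, 210°): beam 1 = 3.6235 ≠ 2.5882 ✗
  (2.5, 4.5, 60°): beam 1 = 3.6235 ≠ 2.5882 ✗
  …
  (1.5, 2.5, 120°): r_1=2.5882, r_2=4.0415, r_3=3.6235, r_4=1.0000, r_5=0.5176, r_6=0.5774, r_7=0.5176 — all match ✓
Unique over the lattice → pose = (1.5, 2.5, 120°).

(x, y, θ) = (1.5, 2.5, 120°)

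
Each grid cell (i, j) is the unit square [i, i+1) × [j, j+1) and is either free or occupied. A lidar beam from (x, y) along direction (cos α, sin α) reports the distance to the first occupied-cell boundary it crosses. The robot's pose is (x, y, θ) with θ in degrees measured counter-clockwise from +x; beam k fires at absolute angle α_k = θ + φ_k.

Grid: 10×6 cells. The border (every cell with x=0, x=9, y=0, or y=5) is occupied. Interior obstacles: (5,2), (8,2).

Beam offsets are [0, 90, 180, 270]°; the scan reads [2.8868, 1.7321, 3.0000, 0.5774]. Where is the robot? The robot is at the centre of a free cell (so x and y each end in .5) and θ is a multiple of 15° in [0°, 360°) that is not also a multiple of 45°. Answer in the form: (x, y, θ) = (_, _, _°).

Enumerate (i+0.5, j+0.5, θ) over the 30 free cells and 16 admissible headings. For each, cast all 4 beams and compare to the given ranges.
  (6.5, 4.5, 105°): beam 1 = 0.5176 ≠ 2.8868 ✗
  (3.5, 2.5, 285°): beam 1 = 1.5529 ≠ 2.8868 ✗
  (2.5, 4.5, 150°): beam 1 = 1.0000 ≠ 2.8868 ✗
  (6.5, 1.5, 15°): beam 1 = 1.9319 ≠ 2.8868 ✗
  …
  (5.5, 3.5, 330°): r_1=2.8868, r_2=1.7321, r_3=3.0000, r_4=0.5774 — all match ✓
No second candidate reproduces the full scan.

(x, y, θ) = (5.5, 3.5, 330°)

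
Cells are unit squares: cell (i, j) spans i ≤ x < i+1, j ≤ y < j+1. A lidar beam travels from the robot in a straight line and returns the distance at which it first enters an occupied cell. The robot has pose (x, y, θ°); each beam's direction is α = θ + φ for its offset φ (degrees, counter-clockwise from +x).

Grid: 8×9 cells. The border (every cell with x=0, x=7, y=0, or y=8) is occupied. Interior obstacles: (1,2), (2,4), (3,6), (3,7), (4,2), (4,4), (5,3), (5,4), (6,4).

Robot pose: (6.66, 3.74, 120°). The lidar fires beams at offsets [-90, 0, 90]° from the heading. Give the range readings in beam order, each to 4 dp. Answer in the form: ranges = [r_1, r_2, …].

ranges = [0.3926, 0.3002, 0.7621]

beam 1: φ=-90°, α=30°
  direction (0.8660, 0.5000); cell (6,3); t to first gridline: x 0.3926, y 0.5200 (then +1.1547 / +2.0000)
    (7,3) via x @ 0.3926  # hit
  → r_1 = 0.3926
beam 2: φ=0°, α=120°
  direction (-0.5000, 0.8660); cell (6,3); t to first gridline: x 1.3200, y 0.3002 (then +2.0000 / +1.1547)
    (6,4) via y @ 0.3002  # hit
  → r_2 = 0.3002
beam 3: φ=90°, α=210°
  direction (-0.8660, -0.5000); cell (6,3); t to first gridline: x 0.7621, y 1.4800 (then +1.1547 / +2.0000)
    (5,3) via x @ 0.7621  # hit
  → r_3 = 0.7621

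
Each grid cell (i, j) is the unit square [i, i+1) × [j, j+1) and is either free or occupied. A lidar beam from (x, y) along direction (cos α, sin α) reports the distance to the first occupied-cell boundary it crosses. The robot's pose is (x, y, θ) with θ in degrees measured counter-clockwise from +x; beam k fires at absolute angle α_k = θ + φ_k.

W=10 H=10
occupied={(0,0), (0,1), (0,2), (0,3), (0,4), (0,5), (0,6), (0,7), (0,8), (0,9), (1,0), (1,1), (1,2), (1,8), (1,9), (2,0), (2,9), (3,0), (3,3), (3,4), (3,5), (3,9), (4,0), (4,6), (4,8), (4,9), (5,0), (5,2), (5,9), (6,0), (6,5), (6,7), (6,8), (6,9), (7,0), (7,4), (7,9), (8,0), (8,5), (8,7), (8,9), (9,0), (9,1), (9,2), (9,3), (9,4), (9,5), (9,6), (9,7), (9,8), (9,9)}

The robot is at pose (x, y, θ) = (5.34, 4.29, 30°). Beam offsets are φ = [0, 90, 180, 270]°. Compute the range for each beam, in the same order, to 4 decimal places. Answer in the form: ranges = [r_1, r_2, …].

beam 1: φ=0°, α=30°
  cosα=0.8660 sinα=0.5000 | (5,4) | tMaxX 0.7621 tMaxY 1.4200 | tΔX 1.1547 tΔY 2.0000
    t=0.7621 [x] (6,4)
    t=1.4200 [y] (6,5) — stop
  → r_1 = 1.4200
beam 2: φ=90°, α=120°
  cosα=-0.5000 sinα=0.8660 | (5,4) | tMaxX 0.6800 tMaxY 0.8198 | tΔX 2.0000 tΔY 1.1547
    t=0.6800 [x] (4,4)
    t=0.8198 [y] (4,5)
    t=1.9745 [y] (4,6) — stop
  → r_2 = 1.9745
beam 3: φ=180°, α=210°
  cosα=-0.8660 sinα=-0.5000 | (5,4) | tMaxX 0.3926 tMaxY 0.5800 | tΔX 1.1547 tΔY 2.0000
    t=0.3926 [x] (4,4)
    t=0.5800 [y] (4,3)
    t=1.5473 [x] (3,3) — stop
  → r_3 = 1.5473
beam 4: φ=270°, α=300°
  cosα=0.5000 sinα=-0.8660 | (5,4) | tMaxX 1.3200 tMaxY 0.3349 | tΔX 2.0000 tΔY 1.1547
    t=0.3349 [y] (5,3)
    t=1.3200 [x] (6,3)
    t=1.4896 [y] (6,2)
    t=2.6443 [y] (6,1)
    t=3.3200 [x] (7,1)
    t=3.7990 [y] (7,0) — stop
  → r_4 = 3.7990

ranges = [1.4200, 1.9745, 1.5473, 3.7990]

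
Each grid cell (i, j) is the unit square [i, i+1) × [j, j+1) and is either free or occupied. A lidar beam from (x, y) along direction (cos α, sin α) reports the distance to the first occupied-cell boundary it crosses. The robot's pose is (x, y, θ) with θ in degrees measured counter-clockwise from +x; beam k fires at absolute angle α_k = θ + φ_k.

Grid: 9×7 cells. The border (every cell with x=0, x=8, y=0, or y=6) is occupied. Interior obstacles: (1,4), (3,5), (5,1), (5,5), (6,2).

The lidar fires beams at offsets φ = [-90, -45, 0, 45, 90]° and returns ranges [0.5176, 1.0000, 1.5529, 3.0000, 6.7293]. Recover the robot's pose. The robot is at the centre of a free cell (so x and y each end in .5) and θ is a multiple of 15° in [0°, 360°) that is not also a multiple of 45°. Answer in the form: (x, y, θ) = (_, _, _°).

(x, y, θ) = (1.5, 2.5, 285°)

Enumerate (i+0.5, j+0.5, θ) over the 30 free cells and 16 admissible headings. For each, cast all 5 beams and compare to the given ranges.
  (2.5, 3.5, 120°): beam 1 = 3.0000 ≠ 0.5176 ✗
  (5.5, 2.5, 285°): beam 1 = 4.6587 ≠ 0.5176 ✗
  (3.5, 1.5, 195°): beam 1 = 4.6587 ≠ 0.5176 ✗
  (2.5, 1.5, 165°): beam 1 = 3.6235 ≠ 0.5176 ✗
  …
  (1.5, 2.5, 285°): r_1=0.5176, r_2=1.0000, r_3=1.5529, r_4=3.0000, r_5=6.7293 — all match ✓
No second candidate reproduces the full scan.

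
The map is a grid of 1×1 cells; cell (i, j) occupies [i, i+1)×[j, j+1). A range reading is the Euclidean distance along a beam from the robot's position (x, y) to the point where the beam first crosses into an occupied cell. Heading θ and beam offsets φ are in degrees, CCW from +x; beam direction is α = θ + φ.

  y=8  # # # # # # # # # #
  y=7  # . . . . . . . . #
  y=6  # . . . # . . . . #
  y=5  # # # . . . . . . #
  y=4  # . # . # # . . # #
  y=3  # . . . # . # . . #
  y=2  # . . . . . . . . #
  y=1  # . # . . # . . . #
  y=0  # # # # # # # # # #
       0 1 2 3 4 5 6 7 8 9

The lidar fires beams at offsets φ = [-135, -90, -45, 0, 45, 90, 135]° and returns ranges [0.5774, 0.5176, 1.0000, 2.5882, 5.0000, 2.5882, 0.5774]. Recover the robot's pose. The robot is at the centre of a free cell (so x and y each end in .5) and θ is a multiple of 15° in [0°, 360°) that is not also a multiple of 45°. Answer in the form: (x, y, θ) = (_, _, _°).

(x, y, θ) = (8.5, 5.5, 105°)

Candidates: 45 free-cell centres × 16 headings = 720 poses. Raycast each; keep the one whose scan matches to 4 dp.
  (5.5, 6.5, 255°): beam 1 = 1.7321 ≠ 0.5774 ✗
  (2.5, 6.5, 330°): beam 1 = 1.5529 ≠ 0.5774 ✗
  (3.5, 1.5, 195°): beam 1 = 1.7321 ≠ 0.5774 ✗
  …
  (8.5, 5.5, 105°): r_1=0.5774, r_2=0.5176, r_3=1.0000, r_4=2.5882, r_5=5.0000, r_6=2.5882, r_7=0.5774 — all match ✓
No second candidate reproduces the full scan.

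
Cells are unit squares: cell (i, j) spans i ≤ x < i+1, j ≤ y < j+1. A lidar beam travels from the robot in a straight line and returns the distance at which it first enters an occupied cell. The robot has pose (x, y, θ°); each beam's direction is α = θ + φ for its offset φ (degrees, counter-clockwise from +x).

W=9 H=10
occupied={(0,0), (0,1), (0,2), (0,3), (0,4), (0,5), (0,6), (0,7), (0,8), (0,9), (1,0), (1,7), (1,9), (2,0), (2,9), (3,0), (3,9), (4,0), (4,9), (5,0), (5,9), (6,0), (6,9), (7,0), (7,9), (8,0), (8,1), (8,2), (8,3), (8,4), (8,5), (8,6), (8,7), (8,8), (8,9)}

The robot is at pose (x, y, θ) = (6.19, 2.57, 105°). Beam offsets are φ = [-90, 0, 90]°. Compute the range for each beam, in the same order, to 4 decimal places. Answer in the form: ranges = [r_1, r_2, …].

ranges = [1.8738, 6.6568, 5.3731]

beam 1: φ=-90°, α=15°
  d=(0.9659,0.2588)  start (6,2)  tX=0.8386 tY=1.6614  stride 1/|dx|=1.0353 1/|dy|=3.8637
    cross x-line → (7,2), t=0.8386
    cross y-line → (7,3), t=1.6614
    cross x-line → (8,3), t=1.8738 (wall)
  → r_1 = 1.8738
beam 2: φ=0°, α=105°
  d=(-0.2588,0.9659)  start (6,2)  tX=0.7341 tY=0.4452  stride 1/|dx|=3.8637 1/|dy|=1.0353
    cross y-line → (6,3), t=0.4452
    cross x-line → (5,3), t=0.7341
    cross y-line → (5,4), t=1.4804
    cross y-line → (5,5), t=2.5157
    cross y-line → (5,6), t=3.5510
    cross y-line → (5,7), t=4.5863
    cross x-line → (4,7), t=4.5978
    cross y-line → (4,8), t=5.6215
    cross y-line → (4,9), t=6.6568 (wall)
  → r_2 = 6.6568
beam 3: φ=90°, α=195°
  d=(-0.9659,-0.2588)  start (6,2)  tX=0.1967 tY=2.2023  stride 1/|dx|=1.0353 1/|dy|=3.8637
    cross x-line → (5,2), t=0.1967
    cross x-line → (4,2), t=1.2320
    cross y-line → (4,1), t=2.2023
    cross x-line → (3,1), t=2.2673
    cross x-line → (2,1), t=3.3025
    cross x-line → (1,1), t=4.3378
    cross x-line → (0,1), t=5.3731 (wall)
  → r_3 = 5.3731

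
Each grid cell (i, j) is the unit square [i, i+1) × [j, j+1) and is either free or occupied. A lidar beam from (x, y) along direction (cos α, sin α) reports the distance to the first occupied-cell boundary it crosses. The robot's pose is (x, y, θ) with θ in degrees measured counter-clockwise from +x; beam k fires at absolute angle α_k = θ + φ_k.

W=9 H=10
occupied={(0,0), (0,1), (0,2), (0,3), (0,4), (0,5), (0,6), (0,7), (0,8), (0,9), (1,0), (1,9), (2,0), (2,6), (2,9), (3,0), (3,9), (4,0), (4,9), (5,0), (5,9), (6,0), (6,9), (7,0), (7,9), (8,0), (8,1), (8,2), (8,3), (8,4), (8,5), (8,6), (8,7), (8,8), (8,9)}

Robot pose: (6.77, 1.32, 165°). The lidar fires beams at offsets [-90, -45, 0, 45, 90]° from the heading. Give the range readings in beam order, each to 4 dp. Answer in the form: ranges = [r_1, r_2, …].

ranges = [4.7524, 8.8681, 5.9735, 0.6400, 0.3313]

beam 1: φ=-90°, α=75°
  d=(0.2588,0.9659)  start (6,1)  tX=0.8887 tY=0.7040  stride 1/|dx|=3.8637 1/|dy|=1.0353
    cross y-line → (6,2), t=0.7040
    cross x-line → (7,2), t=0.8887
    cross y-line → (7,3), t=1.7393
    cross y-line → (7,4), t=2.7745
    cross y-line → (7,5), t=3.8098
    cross x-line → (8,5), t=4.7524 (wall)
  → r_1 = 4.7524
beam 2: φ=-45°, α=120°
  d=(-0.5000,0.8660)  start (6,1)  tX=1.5400 tY=0.7852  stride 1/|dx|=2.0000 1/|dy|=1.1547
    cross y-line → (6,2), t=0.7852
    cross x-line → (5,2), t=1.5400
    cross y-line → (5,3), t=1.9399
    cross y-line → (5,4), t=3.0946
    cross x-line → (4,4), t=3.5400
    cross y-line → (4,5), t=4.2493
    cross y-line → (4,6), t=5.4040
    cross x-line → (3,6), t=5.5400
    cross y-line → (3,7), t=6.5587
    cross x-line → (2,7), t=7.5400
    cross y-line → (2,8), t=7.7134
    cross y-line → (2,9), t=8.8681 (wall)
  → r_2 = 8.8681
beam 3: φ=0°, α=165°
  d=(-0.9659,0.2588)  start (6,1)  tX=0.7972 tY=2.6273  stride 1/|dx|=1.0353 1/|dy|=3.8637
    cross x-line → (5,1), t=0.7972
    cross x-line → (4,1), t=1.8324
    cross y-line → (4,2), t=2.6273
    cross x-line → (3,2), t=2.8677
    cross x-line → (2,2), t=3.9030
    cross x-line → (1,2), t=4.9383
    cross x-line → (0,2), t=5.9735 (wall)
  → r_3 = 5.9735
beam 4: φ=45°, α=210°
  d=(-0.8660,-0.5000)  start (6,1)  tX=0.8891 tY=0.6400  stride 1/|dx|=1.1547 1/|dy|=2.0000
    cross y-line → (6,0), t=0.6400 (wall)
  → r_4 = 0.6400
beam 5: φ=90°, α=255°
  d=(-0.2588,-0.9659)  start (6,1)  tX=2.9751 tY=0.3313  stride 1/|dx|=3.8637 1/|dy|=1.0353
    cross y-line → (6,0), t=0.3313 (wall)
  → r_5 = 0.3313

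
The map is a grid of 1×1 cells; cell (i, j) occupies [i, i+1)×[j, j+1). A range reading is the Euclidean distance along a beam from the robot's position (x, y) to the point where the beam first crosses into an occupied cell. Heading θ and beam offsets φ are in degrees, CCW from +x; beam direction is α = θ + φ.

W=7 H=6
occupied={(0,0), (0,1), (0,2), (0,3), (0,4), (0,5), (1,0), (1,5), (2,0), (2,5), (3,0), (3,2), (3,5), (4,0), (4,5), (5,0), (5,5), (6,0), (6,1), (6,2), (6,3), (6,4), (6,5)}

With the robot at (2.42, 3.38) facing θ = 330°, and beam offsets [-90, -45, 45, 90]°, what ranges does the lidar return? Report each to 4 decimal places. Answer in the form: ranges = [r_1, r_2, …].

ranges = [2.7482, 2.4640, 3.7063, 1.8706]

beam 1: φ=-90°, α=240°
  d=(-0.5000,-0.8660)  start (2,3)  tX=0.8400 tY=0.4388  stride 1/|dx|=2.0000 1/|dy|=1.1547
    cross y-line → (2,2), t=0.4388
    cross x-line → (1,2), t=0.8400
    cross y-line → (1,1), t=1.5935
    cross y-line → (1,0), t=2.7482 (wall)
  → r_1 = 2.7482
beam 2: φ=-45°, α=285°
  d=(0.2588,-0.9659)  start (2,3)  tX=2.2409 tY=0.3934  stride 1/|dx|=3.8637 1/|dy|=1.0353
    cross y-line → (2,2), t=0.3934
    cross y-line → (2,1), t=1.4287
    cross x-line → (3,1), t=2.2409
    cross y-line → (3,0), t=2.4640 (wall)
  → r_2 = 2.4640
beam 3: φ=45°, α=15°
  d=(0.9659,0.2588)  start (2,3)  tX=0.6005 tY=2.3955  stride 1/|dx|=1.0353 1/|dy|=3.8637
    cross x-line → (3,3), t=0.6005
    cross x-line → (4,3), t=1.6357
    cross y-line → (4,4), t=2.3955
    cross x-line → (5,4), t=2.6710
    cross x-line → (6,4), t=3.7063 (wall)
  → r_3 = 3.7063
beam 4: φ=90°, α=60°
  d=(0.5000,0.8660)  start (2,3)  tX=1.1600 tY=0.7159  stride 1/|dx|=2.0000 1/|dy|=1.1547
    cross y-line → (2,4), t=0.7159
    cross x-line → (3,4), t=1.1600
    cross y-line → (3,5), t=1.8706 (wall)
  → r_4 = 1.8706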